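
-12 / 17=-0.71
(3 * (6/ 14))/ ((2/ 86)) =387/ 7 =55.29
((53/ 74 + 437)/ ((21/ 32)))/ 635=172752/ 164465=1.05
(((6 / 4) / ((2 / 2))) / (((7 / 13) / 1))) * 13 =507 / 14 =36.21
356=356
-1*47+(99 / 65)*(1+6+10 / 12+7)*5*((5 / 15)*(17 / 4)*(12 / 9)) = 12977 / 78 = 166.37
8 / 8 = 1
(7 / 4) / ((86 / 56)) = 49 / 43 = 1.14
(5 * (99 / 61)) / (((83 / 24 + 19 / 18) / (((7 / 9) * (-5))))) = -5544 / 793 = -6.99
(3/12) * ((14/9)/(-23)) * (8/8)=-0.02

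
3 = 3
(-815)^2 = 664225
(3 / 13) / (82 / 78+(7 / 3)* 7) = 3 / 226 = 0.01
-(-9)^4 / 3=-2187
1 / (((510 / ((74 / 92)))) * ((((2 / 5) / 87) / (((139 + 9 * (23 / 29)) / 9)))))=78403 / 14076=5.57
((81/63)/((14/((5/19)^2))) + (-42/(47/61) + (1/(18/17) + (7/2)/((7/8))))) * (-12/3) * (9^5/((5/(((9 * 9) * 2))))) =1576589158203768/4156915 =379269039.23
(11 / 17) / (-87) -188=-278063 / 1479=-188.01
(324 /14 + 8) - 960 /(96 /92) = -6222 /7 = -888.86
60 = 60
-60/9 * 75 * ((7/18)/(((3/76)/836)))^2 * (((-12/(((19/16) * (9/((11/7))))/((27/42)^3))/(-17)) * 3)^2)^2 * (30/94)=-1349397437965917880320000/2662355855568802463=-506843.38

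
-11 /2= -5.50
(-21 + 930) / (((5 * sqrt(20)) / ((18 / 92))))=8181 * sqrt(5) / 2300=7.95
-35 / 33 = -1.06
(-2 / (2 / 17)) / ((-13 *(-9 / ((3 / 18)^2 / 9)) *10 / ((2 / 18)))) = -17 / 3411720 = -0.00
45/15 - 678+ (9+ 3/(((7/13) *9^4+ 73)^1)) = -31219377/46876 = -666.00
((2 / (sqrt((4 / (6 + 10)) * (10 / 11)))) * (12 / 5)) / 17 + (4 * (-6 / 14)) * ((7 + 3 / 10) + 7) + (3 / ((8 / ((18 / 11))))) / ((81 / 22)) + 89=24 * sqrt(110) / 425 + 13577 / 210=65.24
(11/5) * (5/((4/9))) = 99/4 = 24.75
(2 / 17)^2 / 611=4 / 176579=0.00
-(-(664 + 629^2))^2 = -157057653025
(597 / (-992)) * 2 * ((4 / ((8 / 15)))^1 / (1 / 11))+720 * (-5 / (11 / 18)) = -5990.21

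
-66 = -66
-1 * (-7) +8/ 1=15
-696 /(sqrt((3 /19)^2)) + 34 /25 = -110166 /25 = -4406.64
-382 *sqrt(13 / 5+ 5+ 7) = -382 *sqrt(365) / 5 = -1459.62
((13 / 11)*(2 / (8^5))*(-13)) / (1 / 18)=-1521 / 90112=-0.02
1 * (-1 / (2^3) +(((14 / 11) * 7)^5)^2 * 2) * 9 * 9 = 105892635770525145582423 / 207499396808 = 510327439016.64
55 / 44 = 5 / 4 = 1.25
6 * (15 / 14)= 45 / 7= 6.43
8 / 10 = 4 / 5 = 0.80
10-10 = 0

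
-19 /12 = -1.58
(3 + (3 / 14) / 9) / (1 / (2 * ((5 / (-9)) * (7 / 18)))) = -635 / 486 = -1.31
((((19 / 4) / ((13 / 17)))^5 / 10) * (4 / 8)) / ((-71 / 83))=-291803639320969 / 539889725440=-540.49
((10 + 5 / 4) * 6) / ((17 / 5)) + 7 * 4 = 1627 / 34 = 47.85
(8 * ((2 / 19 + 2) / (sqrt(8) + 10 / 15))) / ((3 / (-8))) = 1280 / 323 -3840 * sqrt(2) / 323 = -12.85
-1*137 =-137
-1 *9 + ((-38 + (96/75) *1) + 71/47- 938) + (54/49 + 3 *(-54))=-65814404/57575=-1143.11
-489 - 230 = -719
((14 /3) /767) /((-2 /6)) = -0.02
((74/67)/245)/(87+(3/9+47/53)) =11766/230253205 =0.00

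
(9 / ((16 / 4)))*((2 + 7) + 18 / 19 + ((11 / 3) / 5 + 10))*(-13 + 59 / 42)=-205027 / 380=-539.54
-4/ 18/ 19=-2/ 171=-0.01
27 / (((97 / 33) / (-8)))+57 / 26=-179799 / 2522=-71.29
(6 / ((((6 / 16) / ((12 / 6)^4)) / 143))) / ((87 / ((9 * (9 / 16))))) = 61776 / 29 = 2130.21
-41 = -41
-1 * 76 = -76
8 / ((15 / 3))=1.60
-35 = -35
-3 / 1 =-3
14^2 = 196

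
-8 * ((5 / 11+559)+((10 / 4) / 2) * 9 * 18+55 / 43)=-2888076 / 473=-6105.87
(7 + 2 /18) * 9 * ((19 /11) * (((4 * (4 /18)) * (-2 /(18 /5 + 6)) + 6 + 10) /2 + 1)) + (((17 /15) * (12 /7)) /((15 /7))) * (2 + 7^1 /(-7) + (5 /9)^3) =592845992 /601425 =985.74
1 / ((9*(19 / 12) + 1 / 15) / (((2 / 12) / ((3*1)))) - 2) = 10 / 2557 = 0.00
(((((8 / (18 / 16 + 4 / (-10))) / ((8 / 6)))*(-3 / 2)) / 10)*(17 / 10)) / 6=-51 / 145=-0.35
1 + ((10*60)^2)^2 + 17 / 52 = 6739200000069 / 52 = 129600000001.33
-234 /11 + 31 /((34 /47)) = 8071 /374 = 21.58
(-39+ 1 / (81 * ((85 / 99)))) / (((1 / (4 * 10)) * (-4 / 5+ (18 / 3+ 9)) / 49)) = -5381.11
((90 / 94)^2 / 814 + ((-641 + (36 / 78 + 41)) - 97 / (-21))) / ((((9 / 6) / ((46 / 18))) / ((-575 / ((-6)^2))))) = 3862208966941925 / 238571761428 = 16188.88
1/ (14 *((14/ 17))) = 17/ 196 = 0.09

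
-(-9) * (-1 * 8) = -72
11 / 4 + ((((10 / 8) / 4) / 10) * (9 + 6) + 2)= 167 / 32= 5.22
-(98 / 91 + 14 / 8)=-147 / 52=-2.83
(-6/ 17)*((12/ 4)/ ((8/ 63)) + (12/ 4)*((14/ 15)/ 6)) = -2891/ 340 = -8.50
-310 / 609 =-0.51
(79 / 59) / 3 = 79 / 177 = 0.45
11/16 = 0.69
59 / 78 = 0.76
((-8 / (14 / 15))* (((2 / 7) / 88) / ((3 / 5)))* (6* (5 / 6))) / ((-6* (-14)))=-125 / 45276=-0.00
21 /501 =7 /167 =0.04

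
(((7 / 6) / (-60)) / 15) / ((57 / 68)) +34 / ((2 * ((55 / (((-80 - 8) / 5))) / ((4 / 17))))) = -19723 / 15390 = -1.28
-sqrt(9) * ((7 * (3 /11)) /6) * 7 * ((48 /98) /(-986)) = 18 /5423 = 0.00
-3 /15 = -1 /5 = -0.20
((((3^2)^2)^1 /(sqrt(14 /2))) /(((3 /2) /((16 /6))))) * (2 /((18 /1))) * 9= 144 * sqrt(7) /7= 54.43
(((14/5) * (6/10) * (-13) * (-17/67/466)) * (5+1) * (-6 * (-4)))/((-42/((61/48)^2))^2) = 3059930861/1208516198400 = 0.00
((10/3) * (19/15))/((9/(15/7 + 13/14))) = 817/567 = 1.44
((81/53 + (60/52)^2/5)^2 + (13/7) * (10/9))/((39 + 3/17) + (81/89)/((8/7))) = 323263335829232/2445453385799697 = 0.13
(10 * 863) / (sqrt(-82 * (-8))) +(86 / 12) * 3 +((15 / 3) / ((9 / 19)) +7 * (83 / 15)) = 407.73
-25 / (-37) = 25 / 37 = 0.68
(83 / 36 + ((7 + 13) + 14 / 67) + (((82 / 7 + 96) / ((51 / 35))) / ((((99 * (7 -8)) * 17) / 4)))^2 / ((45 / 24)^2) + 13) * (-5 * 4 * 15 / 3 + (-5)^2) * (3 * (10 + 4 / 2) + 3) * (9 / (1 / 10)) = -1025775785805129125 / 109690969014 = -9351506.28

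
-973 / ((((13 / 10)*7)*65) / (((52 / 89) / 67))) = -1112 / 77519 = -0.01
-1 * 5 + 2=-3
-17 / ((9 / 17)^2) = -4913 / 81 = -60.65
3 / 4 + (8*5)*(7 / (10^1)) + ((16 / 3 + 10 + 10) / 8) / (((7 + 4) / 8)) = 4099 / 132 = 31.05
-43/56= -0.77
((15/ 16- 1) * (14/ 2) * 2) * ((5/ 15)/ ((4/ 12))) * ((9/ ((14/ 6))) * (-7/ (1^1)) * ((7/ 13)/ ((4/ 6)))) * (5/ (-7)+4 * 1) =13041/ 208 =62.70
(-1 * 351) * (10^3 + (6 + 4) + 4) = -355914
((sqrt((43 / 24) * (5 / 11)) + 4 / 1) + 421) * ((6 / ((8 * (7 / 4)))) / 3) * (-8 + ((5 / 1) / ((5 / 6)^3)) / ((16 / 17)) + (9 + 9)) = 137 * sqrt(14190) / 6600 + 2329 / 2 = 1166.97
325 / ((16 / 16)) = 325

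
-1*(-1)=1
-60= -60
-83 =-83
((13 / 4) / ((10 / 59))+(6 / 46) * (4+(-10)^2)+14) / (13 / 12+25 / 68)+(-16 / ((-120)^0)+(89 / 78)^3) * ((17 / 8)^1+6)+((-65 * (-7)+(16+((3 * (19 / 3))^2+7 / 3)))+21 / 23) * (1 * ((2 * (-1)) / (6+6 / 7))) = -409224951113 / 1242596160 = -329.33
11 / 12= 0.92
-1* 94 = -94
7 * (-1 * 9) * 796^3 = -31774575168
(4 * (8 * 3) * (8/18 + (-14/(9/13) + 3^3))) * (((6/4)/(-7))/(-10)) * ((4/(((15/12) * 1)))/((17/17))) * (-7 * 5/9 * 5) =-8320/9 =-924.44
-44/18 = -22/9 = -2.44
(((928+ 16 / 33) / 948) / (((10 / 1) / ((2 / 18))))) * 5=3830 / 70389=0.05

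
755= 755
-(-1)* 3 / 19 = 3 / 19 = 0.16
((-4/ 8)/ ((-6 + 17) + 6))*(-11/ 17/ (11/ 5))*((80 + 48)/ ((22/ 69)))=3.47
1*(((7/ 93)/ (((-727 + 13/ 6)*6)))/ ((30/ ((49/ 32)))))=-343/ 388278720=-0.00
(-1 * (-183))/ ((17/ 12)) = 2196/ 17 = 129.18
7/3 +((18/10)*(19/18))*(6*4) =719/15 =47.93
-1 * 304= -304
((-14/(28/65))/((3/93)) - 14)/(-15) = 68.10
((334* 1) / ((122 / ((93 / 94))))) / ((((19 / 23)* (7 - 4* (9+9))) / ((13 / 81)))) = -119071 / 14707710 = -0.01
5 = 5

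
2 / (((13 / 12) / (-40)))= -960 / 13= -73.85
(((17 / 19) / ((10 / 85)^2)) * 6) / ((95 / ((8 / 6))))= 9826 / 1805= 5.44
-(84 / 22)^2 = -1764 / 121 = -14.58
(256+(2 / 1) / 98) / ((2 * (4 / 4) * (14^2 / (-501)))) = -6285045 / 19208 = -327.21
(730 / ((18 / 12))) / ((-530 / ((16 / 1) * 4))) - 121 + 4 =-175.77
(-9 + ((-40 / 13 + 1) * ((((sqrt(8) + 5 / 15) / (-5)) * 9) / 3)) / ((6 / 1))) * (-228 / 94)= 66177 / 3055 - 3078 * sqrt(2) / 3055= 20.24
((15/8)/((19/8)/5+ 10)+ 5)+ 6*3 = 9712/419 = 23.18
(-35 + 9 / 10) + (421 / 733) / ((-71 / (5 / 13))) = -230727669 / 6765590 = -34.10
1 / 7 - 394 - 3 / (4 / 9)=-11217 / 28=-400.61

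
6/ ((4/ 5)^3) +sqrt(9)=471/ 32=14.72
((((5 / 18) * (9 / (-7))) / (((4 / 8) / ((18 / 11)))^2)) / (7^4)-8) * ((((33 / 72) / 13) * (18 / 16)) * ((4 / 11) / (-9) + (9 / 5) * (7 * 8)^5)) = -124764176214763574 / 396561165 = -314615215.07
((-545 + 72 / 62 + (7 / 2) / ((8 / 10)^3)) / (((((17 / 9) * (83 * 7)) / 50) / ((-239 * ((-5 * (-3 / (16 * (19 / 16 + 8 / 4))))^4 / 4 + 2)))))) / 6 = 25544598108962175 / 13093398746624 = 1950.95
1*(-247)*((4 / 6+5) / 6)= -4199 / 18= -233.28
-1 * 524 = -524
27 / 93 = 9 / 31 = 0.29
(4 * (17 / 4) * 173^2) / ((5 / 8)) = 4070344 / 5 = 814068.80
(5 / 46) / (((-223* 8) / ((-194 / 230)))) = 97 / 1887472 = 0.00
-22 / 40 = -11 / 20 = -0.55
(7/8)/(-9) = -0.10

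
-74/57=-1.30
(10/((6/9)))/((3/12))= 60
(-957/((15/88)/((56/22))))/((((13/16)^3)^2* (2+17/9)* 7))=-1824.76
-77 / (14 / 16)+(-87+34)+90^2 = 7959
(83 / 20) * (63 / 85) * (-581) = -1787.09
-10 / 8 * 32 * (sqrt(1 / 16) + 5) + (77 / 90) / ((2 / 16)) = -9142 / 45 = -203.16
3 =3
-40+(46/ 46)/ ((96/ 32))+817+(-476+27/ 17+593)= 895.92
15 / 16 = 0.94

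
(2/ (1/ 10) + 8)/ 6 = 14/ 3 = 4.67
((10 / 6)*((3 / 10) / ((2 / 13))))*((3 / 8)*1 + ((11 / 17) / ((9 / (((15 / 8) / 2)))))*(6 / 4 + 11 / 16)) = 88673 / 52224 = 1.70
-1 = -1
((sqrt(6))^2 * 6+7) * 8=344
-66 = -66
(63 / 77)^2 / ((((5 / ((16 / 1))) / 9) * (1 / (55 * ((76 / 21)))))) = 295488 / 77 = 3837.51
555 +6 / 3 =557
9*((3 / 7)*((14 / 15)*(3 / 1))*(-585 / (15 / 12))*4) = -101088 / 5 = -20217.60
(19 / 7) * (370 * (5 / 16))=17575 / 56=313.84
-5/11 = -0.45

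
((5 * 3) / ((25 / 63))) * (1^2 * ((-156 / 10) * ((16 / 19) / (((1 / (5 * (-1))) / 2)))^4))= -386452684800 / 130321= -2965390.73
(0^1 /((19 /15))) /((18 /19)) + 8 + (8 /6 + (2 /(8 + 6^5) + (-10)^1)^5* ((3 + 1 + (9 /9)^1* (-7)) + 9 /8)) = 4018301303638505300664923 /21432626696751341568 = 187485.25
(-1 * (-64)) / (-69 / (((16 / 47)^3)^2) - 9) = -1073741824 / 743916852645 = -0.00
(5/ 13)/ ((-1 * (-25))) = 1/ 65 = 0.02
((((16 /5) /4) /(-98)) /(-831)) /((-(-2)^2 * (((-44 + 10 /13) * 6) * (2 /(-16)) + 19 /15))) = -13 /178335647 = -0.00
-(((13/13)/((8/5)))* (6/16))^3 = -3375/262144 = -0.01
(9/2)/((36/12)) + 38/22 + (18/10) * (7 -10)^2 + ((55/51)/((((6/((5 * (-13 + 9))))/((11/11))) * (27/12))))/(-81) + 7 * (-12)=-792005311/12269070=-64.55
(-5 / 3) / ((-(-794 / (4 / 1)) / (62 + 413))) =-4750 / 1191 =-3.99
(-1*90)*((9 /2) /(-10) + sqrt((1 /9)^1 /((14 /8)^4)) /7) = 26823 /686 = 39.10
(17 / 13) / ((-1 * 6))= -17 / 78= -0.22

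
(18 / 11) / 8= 9 / 44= 0.20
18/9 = 2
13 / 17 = 0.76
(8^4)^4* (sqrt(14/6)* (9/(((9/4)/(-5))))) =-5629499534213120* sqrt(21)/3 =-8599202580083422.00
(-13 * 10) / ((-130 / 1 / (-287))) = -287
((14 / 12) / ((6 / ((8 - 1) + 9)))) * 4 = 112 / 9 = 12.44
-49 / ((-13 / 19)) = 931 / 13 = 71.62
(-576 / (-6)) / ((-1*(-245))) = 96 / 245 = 0.39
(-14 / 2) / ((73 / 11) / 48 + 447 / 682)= -8.82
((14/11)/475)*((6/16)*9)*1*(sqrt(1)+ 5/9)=147/10450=0.01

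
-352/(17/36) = -12672/17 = -745.41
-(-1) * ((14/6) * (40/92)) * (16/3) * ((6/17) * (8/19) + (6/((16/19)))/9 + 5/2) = 3733660/200583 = 18.61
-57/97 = -0.59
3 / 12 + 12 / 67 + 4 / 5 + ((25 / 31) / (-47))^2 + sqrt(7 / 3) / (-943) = 3497169803 / 2844617660 - sqrt(21) / 2829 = 1.23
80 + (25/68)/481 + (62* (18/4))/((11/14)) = 156540763/359788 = 435.09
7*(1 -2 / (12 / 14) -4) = -112 / 3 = -37.33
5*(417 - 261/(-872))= 1819425/872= 2086.50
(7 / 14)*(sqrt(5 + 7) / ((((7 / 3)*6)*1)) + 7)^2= sqrt(3) + 1202 / 49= 26.26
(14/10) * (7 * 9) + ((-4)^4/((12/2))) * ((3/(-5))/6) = 1259/15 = 83.93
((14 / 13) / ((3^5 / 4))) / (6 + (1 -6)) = 56 / 3159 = 0.02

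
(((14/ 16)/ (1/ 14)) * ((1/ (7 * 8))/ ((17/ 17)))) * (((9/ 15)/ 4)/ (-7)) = -0.00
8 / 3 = 2.67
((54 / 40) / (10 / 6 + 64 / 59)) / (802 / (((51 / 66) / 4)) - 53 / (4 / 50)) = 81243 / 577713490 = 0.00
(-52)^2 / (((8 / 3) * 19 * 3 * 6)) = 169 / 57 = 2.96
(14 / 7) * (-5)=-10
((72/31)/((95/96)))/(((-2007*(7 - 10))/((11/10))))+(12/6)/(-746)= -2758491/1224810775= -0.00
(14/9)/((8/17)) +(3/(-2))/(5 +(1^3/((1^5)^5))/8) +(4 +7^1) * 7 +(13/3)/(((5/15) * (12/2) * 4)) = 237797/2952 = 80.55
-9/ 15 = -3/ 5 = -0.60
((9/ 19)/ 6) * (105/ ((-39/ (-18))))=945/ 247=3.83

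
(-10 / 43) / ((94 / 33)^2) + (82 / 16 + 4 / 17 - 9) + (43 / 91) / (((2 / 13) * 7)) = -3.23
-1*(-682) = 682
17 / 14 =1.21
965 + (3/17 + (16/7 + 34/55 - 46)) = 6035016/6545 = 922.08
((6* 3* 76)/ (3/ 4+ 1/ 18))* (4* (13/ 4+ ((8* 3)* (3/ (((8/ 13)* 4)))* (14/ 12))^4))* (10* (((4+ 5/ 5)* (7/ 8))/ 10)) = 40301418274.02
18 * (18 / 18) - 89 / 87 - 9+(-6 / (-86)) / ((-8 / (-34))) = 123805 / 14964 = 8.27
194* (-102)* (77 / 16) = -380919 / 4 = -95229.75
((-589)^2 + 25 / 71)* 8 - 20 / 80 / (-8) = 6305642567 / 2272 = 2775370.85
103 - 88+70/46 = 380/23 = 16.52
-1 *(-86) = 86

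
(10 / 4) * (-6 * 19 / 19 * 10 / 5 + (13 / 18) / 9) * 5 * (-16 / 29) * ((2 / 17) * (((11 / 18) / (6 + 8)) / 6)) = 531025 / 7547337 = 0.07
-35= -35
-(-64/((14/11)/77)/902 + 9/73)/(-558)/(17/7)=-87353/28391598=-0.00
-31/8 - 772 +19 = -6055/8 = -756.88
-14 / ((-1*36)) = 0.39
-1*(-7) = 7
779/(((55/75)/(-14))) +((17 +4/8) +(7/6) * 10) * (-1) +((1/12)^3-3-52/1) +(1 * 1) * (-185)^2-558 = 355658987/19008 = 18711.02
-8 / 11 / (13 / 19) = -152 / 143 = -1.06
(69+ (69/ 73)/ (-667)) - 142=-154544/ 2117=-73.00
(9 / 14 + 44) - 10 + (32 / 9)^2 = 53621 / 1134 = 47.28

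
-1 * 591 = -591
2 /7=0.29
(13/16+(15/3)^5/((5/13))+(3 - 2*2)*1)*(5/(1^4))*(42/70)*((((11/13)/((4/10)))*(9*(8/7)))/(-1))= -27577935/52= -530344.90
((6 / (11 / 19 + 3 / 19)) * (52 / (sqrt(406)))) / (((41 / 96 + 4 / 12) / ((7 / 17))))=142272 * sqrt(406) / 251923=11.38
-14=-14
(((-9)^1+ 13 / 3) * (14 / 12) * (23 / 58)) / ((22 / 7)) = -7889 / 11484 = -0.69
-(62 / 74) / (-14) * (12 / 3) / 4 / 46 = 31 / 23828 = 0.00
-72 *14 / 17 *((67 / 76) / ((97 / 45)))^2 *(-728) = 416914079400 / 57743033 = 7220.16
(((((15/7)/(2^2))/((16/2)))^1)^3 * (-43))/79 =-145125/887914496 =-0.00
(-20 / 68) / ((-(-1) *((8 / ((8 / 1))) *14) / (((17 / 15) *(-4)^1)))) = 2 / 21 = 0.10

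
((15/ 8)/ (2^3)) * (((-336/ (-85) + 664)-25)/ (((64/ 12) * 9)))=54651/ 17408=3.14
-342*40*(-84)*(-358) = -411384960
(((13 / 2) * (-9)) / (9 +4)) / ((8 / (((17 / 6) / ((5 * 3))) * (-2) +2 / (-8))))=113 / 320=0.35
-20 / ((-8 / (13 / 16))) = 65 / 32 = 2.03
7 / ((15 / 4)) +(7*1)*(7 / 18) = 413 / 90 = 4.59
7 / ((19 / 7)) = 49 / 19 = 2.58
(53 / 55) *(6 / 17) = 318 / 935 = 0.34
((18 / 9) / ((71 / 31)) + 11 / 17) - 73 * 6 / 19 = -493801 / 22933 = -21.53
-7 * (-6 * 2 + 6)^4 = -9072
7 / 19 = 0.37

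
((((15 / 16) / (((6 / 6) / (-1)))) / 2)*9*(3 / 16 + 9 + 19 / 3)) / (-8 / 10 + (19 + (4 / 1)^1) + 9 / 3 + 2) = -167625 / 69632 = -2.41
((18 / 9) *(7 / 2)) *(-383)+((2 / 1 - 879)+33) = -3525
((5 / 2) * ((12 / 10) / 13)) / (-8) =-3 / 104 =-0.03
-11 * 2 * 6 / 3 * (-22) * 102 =98736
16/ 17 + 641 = 10913/ 17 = 641.94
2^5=32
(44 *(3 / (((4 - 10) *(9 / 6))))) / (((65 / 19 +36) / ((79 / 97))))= -66044 / 217959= -0.30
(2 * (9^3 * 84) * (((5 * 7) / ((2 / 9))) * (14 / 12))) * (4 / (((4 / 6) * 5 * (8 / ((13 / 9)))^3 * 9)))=2260713 / 128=17661.82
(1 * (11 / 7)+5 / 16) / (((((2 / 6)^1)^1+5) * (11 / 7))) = 633 / 2816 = 0.22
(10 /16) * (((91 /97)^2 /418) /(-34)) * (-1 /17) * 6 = 124215 /9093008144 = 0.00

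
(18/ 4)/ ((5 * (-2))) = -0.45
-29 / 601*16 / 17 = -464 / 10217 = -0.05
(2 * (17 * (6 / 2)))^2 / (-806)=-12.91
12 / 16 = 3 / 4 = 0.75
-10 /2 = -5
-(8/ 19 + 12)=-236/ 19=-12.42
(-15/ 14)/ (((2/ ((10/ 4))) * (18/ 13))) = -325/ 336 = -0.97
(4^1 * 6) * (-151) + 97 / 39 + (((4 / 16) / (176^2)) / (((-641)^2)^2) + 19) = -2938918800508528166873 / 815796902588169216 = -3602.51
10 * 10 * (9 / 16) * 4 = 225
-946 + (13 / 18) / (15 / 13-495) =-109319929 / 115560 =-946.00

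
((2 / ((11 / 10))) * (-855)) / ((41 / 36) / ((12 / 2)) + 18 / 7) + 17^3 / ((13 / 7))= 49731563 / 23881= 2082.47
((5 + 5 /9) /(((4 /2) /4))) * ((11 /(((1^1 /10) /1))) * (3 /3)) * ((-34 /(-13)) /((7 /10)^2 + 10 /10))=37400000 /17433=2145.36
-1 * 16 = -16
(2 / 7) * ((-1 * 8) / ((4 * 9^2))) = -0.01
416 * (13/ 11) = 5408/ 11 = 491.64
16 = 16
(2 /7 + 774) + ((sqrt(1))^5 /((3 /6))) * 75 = 6470 /7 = 924.29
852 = 852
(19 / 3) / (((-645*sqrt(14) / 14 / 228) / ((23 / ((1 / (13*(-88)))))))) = 37994528*sqrt(14) / 645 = 220406.99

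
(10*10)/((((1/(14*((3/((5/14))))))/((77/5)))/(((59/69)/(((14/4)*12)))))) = 254408/69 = 3687.07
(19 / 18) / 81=19 / 1458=0.01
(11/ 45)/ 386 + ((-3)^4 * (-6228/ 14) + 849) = -35184.43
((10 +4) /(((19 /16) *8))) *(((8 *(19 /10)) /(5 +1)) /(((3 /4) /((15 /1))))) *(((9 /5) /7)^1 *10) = 192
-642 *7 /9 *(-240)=119840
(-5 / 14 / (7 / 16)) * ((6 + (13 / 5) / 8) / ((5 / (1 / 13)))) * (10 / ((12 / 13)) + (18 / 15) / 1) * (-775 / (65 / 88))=124578212 / 124215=1002.92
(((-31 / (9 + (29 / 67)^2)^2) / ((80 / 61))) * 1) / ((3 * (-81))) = 38105769811 / 33065545844160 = 0.00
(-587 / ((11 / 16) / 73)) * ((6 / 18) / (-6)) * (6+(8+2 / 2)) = 1714040 / 33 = 51940.61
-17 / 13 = -1.31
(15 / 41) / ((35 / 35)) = 15 / 41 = 0.37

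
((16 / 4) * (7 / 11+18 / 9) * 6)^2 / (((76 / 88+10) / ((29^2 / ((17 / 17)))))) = 814787712 / 2629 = 309923.06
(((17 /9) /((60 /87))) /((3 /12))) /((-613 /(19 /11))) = -9367 /303435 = -0.03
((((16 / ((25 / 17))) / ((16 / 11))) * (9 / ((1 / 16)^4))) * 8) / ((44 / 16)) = 320864256 / 25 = 12834570.24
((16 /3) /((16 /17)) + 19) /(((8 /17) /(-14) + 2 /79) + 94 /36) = 4174044 /440443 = 9.48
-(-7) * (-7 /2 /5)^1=-49 /10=-4.90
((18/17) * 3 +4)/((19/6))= 732/323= 2.27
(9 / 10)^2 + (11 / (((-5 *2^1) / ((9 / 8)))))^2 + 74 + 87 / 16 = 104677 / 1280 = 81.78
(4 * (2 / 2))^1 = 4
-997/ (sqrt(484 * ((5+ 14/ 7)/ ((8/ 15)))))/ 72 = -997 * sqrt(210)/ 83160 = -0.17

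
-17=-17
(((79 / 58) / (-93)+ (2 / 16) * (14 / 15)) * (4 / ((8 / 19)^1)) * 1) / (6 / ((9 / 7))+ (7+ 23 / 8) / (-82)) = 8573674 / 40216765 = 0.21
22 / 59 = 0.37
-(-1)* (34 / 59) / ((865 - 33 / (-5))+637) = 170 / 445037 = 0.00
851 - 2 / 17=14465 / 17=850.88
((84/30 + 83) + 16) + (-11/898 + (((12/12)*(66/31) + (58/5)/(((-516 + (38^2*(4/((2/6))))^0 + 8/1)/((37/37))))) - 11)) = 1311092101/14113866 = 92.89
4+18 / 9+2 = 8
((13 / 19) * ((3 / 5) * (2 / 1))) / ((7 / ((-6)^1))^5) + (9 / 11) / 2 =1026369 / 35126630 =0.03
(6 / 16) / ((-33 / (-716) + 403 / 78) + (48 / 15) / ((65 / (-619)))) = -523575 / 35269534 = -0.01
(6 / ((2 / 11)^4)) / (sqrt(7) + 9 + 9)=395307 / 1268- 43923 * sqrt(7) / 2536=265.93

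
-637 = -637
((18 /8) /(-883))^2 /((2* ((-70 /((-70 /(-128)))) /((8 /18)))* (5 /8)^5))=-288 /2436528125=-0.00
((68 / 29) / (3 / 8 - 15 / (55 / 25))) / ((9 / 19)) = -113696 / 147987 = -0.77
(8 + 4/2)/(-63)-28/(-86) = 452/2709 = 0.17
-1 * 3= -3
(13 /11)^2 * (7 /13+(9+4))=208 /11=18.91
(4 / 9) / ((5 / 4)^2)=64 / 225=0.28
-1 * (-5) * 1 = 5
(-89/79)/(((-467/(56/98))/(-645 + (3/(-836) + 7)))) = -47470019/53974459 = -0.88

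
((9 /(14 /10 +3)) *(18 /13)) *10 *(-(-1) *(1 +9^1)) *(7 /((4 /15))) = 1063125 /143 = 7434.44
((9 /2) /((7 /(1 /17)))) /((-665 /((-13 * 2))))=117 /79135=0.00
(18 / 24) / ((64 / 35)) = 105 / 256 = 0.41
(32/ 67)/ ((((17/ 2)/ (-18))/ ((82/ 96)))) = -984/ 1139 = -0.86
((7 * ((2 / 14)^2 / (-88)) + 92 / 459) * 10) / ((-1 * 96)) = -281065 / 13571712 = -0.02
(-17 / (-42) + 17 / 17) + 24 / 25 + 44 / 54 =30047 / 9450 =3.18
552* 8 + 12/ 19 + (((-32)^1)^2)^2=20006860/ 19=1052992.63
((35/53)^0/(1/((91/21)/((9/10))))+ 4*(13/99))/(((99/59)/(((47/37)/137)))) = 4397978/149043807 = 0.03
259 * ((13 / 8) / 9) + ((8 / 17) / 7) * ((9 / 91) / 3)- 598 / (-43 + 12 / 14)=14020350413 / 230007960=60.96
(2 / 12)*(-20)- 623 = -1879 / 3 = -626.33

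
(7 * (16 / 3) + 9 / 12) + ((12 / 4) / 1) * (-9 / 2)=24.58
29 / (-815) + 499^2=202935786 / 815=249000.96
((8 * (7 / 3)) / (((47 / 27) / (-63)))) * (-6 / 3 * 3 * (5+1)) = 24320.68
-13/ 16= -0.81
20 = 20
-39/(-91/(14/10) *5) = 0.12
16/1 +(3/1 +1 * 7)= 26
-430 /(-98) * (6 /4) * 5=32.91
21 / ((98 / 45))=135 / 14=9.64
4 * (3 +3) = 24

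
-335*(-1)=335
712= 712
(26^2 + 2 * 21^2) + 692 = 2250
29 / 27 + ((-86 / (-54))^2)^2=3989608 / 531441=7.51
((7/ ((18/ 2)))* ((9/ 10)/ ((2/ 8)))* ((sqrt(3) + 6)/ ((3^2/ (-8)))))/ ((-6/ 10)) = 112* sqrt(3)/ 27 + 224/ 9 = 32.07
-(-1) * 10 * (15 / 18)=25 / 3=8.33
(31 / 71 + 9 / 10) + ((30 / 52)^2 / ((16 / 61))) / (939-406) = 2740330711 / 2046549440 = 1.34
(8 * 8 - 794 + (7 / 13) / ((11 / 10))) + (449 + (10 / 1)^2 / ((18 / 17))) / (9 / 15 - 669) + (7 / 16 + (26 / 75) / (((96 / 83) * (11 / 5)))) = -1426711951 / 1955070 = -729.75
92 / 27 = 3.41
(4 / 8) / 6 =0.08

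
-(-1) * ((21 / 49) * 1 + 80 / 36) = 2.65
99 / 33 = 3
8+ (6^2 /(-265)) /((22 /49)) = 22438 /2915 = 7.70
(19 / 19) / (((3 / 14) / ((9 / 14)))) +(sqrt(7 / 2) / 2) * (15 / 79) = 15 * sqrt(14) / 316 +3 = 3.18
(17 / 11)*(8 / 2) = 68 / 11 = 6.18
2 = 2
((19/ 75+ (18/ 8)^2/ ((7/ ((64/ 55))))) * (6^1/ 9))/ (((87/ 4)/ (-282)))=-4754896/ 502425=-9.46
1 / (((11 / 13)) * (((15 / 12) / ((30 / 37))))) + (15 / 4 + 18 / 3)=17121 / 1628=10.52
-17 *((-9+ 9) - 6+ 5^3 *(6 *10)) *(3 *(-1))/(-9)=-42466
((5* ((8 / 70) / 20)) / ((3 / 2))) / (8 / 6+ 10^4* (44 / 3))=1 / 7700070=0.00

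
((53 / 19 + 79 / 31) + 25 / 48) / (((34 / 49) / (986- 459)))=8116213 / 1824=4449.68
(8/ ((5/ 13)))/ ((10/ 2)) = 104/ 25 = 4.16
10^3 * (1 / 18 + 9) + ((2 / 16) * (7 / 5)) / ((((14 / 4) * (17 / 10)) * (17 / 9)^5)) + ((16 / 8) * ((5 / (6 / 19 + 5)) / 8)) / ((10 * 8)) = 12716063395445611 / 1404227214144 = 9055.56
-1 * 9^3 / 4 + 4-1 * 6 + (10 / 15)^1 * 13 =-2107 / 12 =-175.58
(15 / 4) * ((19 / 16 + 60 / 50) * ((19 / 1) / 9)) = 3629 / 192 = 18.90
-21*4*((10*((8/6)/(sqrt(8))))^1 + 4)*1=-731.98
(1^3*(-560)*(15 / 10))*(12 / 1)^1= -10080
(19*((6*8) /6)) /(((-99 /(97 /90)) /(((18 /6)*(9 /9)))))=-7372 /1485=-4.96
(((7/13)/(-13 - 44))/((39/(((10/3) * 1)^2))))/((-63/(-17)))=-1700/2340819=-0.00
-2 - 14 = -16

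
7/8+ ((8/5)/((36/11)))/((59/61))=29321/21240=1.38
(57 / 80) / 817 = 3 / 3440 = 0.00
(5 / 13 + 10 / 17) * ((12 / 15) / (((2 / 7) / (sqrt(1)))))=2.72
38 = 38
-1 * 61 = -61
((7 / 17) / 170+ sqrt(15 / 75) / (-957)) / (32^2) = 7 / 2959360 - sqrt(5) / 4899840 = 0.00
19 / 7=2.71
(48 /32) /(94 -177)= -3 /166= -0.02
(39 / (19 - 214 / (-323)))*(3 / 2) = 12597 / 4234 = 2.98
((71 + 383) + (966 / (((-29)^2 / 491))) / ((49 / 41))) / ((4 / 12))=16352328 / 5887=2777.70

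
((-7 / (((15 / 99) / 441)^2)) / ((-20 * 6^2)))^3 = 4469734919671572786994143 / 8000000000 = 558716864958946.60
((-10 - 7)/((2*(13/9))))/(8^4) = -153/106496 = -0.00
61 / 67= 0.91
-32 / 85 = -0.38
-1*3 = -3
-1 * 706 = -706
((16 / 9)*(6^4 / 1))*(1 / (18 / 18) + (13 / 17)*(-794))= -23742720 / 17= -1396630.59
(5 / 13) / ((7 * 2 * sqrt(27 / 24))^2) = 10 / 5733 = 0.00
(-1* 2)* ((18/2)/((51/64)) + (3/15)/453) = -22.59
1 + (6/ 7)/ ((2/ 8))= 31/ 7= 4.43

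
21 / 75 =7 / 25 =0.28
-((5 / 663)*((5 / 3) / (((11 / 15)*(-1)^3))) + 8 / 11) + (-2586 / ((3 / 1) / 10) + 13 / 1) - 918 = -69471004 / 7293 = -9525.71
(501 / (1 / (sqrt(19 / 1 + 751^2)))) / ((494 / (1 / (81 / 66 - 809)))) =-11022 * sqrt(141005) / 4389437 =-0.94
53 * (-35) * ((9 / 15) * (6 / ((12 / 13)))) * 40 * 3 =-868140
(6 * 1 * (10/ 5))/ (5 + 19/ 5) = 15/ 11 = 1.36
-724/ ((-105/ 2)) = 1448/ 105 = 13.79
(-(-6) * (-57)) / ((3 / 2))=-228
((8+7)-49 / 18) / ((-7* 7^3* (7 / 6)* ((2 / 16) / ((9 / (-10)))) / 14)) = 5304 / 12005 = 0.44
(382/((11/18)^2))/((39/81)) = 3341736/1573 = 2124.43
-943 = -943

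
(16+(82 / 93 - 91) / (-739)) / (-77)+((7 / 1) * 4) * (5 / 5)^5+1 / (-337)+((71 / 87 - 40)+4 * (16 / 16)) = -127507701355 / 17239503589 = -7.40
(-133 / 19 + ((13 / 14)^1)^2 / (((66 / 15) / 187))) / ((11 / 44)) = 11621 / 98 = 118.58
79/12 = 6.58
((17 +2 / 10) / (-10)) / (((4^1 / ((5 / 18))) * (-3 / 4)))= 43 / 270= 0.16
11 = 11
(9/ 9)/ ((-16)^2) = 1/ 256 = 0.00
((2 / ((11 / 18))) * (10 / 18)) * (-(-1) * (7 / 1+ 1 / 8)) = 285 / 22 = 12.95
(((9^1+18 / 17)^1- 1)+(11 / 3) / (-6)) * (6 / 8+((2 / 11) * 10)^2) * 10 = 2306525 / 6732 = 342.62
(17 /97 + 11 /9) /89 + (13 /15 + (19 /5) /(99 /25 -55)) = 400490137 /495706860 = 0.81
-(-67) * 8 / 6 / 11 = 268 / 33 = 8.12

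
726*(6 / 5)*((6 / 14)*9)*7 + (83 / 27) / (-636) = 2019632849 / 85860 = 23522.40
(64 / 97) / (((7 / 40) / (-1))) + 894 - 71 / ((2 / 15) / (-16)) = 6389546 / 679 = 9410.23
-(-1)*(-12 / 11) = -12 / 11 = -1.09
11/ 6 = 1.83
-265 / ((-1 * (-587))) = -265 / 587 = -0.45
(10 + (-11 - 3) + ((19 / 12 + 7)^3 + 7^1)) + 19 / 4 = 1106119 / 1728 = 640.12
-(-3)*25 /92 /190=15 /3496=0.00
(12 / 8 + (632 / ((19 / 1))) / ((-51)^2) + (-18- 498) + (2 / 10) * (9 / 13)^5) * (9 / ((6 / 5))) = -94397055649393 / 24465238356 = -3858.42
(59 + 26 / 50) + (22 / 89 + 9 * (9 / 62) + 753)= 112301459 / 137950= 814.07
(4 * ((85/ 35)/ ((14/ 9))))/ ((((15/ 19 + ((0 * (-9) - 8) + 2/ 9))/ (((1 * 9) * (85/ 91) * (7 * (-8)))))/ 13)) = 64047024/ 11711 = 5468.96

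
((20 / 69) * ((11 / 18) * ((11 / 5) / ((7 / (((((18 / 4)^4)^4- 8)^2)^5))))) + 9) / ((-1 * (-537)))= 8250662823965506302504023643999184264309370966207675930877895359159567862181663277656962441722632325648142717989133854696440823898286890016563571291761279 / 243688590756098756226905103479863956272900708317003776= 33857403000961046245145460000000000000000000000000000000000000000000000000000000000000000000000000000.00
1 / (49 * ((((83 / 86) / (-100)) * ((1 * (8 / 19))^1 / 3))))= -61275 / 4067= -15.07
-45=-45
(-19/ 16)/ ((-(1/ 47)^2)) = 2623.19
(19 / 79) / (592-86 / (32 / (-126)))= 0.00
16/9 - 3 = -11/9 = -1.22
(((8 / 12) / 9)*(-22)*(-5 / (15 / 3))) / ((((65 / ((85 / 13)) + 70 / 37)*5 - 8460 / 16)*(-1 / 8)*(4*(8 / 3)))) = 27676 / 10633275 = 0.00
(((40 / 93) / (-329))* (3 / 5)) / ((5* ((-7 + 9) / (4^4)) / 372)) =-12288 / 1645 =-7.47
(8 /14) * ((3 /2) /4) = 3 /14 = 0.21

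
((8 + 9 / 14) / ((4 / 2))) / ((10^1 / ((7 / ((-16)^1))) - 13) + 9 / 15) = -605 / 4936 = -0.12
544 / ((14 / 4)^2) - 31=657 / 49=13.41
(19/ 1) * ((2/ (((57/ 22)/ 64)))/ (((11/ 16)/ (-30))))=-40960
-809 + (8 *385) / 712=-71616 / 89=-804.67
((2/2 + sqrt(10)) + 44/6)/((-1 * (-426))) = sqrt(10)/426 + 25/1278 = 0.03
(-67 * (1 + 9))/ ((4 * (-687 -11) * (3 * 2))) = 335/ 8376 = 0.04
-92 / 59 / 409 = -92 / 24131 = -0.00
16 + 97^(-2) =150545 / 9409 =16.00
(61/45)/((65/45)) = 61/65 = 0.94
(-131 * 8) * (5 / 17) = -5240 / 17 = -308.24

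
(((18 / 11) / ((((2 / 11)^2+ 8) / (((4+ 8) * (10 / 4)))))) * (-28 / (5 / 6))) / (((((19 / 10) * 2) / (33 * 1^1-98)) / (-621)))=-41441400 / 19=-2181126.32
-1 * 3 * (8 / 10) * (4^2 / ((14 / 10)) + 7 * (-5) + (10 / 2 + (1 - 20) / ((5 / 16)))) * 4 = 761.97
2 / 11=0.18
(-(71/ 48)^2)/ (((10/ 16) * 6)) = -5041/ 8640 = -0.58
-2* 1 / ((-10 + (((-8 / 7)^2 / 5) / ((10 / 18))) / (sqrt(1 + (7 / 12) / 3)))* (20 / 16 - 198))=-1290537500 / 1267216296217 - 8467200* sqrt(43) / 1267216296217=-0.00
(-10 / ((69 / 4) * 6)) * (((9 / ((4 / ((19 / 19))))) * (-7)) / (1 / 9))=315 / 23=13.70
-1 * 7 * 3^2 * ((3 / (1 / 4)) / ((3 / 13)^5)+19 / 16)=-166350037 / 144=-1155208.59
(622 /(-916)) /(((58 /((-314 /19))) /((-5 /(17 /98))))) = -11962615 /2145043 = -5.58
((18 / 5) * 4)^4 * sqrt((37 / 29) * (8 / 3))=17915904 * sqrt(6438) / 18125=79311.51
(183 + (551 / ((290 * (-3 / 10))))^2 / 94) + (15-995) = -673901 / 846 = -796.57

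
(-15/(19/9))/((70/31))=-837/266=-3.15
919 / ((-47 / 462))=-424578 / 47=-9033.57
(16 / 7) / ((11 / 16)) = 256 / 77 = 3.32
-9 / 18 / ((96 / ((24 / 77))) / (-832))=104 / 77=1.35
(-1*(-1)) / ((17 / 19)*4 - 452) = -19 / 8520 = -0.00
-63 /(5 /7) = -441 /5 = -88.20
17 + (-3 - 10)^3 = -2180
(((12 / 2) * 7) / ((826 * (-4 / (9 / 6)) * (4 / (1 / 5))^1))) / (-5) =0.00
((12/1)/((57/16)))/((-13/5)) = -320/247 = -1.30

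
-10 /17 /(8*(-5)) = 1 /68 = 0.01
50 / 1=50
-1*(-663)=663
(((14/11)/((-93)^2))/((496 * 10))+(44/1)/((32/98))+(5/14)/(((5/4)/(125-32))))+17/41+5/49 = 76713355675643/474012942480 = 161.84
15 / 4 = 3.75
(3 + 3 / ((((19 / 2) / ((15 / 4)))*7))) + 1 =1109 / 266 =4.17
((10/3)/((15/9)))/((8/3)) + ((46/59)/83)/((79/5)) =0.75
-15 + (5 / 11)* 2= -155 / 11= -14.09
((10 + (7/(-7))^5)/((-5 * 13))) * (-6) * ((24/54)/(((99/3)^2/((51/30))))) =0.00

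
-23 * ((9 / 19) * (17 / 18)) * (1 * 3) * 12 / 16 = -3519 / 152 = -23.15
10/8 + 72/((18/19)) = 309/4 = 77.25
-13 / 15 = -0.87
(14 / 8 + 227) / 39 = 305 / 52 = 5.87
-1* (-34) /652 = 17 /326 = 0.05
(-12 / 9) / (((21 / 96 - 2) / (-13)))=-1664 / 171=-9.73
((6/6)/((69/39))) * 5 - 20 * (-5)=2365/23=102.83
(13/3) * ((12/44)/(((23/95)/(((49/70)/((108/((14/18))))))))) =12103/491832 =0.02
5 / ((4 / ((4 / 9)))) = 5 / 9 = 0.56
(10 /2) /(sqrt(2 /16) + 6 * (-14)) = -3360 /56447 - 10 * sqrt(2) /56447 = -0.06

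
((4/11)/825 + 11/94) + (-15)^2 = 225.12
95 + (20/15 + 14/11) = 3221/33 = 97.61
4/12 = 1/3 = 0.33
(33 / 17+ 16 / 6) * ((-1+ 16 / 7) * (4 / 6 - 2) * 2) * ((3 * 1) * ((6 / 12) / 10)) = -282 / 119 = -2.37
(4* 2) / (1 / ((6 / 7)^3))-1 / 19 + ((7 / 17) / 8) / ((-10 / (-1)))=44230659 / 8863120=4.99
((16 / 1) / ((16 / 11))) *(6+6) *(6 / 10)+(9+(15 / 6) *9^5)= 1477107 / 10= 147710.70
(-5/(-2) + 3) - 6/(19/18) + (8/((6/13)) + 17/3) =867/38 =22.82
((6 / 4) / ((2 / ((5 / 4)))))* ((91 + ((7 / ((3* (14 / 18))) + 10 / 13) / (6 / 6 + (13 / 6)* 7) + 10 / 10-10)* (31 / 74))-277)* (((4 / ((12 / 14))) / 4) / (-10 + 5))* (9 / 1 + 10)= 2353981497 / 2986048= 788.33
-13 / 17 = -0.76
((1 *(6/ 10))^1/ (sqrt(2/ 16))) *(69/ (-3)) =-138 *sqrt(2)/ 5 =-39.03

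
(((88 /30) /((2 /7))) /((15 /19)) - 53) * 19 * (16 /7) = -2735696 /1575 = -1736.95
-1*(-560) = 560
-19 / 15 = -1.27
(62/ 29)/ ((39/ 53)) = 3286/ 1131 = 2.91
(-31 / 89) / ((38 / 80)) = -1240 / 1691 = -0.73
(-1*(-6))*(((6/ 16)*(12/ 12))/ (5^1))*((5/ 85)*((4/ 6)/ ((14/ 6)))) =9/ 1190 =0.01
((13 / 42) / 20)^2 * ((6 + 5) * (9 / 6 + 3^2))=1859 / 67200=0.03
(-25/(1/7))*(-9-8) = 2975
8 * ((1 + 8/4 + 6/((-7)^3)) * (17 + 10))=220968/343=644.22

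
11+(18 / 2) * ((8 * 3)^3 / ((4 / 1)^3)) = 1955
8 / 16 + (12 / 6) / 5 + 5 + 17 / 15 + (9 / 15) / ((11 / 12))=2537 / 330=7.69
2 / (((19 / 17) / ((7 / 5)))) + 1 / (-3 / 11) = -331 / 285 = -1.16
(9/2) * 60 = 270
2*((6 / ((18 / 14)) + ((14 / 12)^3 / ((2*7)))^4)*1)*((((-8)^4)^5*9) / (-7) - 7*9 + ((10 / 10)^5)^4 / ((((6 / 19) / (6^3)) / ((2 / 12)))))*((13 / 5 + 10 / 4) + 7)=-9717744952237783724565578926903 / 58047528960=-167410140041175384506.25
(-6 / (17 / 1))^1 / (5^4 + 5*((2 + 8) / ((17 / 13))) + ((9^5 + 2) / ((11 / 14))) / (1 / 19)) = -66 / 267152647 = -0.00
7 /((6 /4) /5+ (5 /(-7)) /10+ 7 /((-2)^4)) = 3920 /373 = 10.51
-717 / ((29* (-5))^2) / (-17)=717 / 357425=0.00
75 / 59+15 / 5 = 252 / 59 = 4.27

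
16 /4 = 4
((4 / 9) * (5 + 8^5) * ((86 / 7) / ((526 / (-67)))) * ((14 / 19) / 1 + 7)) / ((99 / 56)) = -148049012384 / 1484109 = -99756.16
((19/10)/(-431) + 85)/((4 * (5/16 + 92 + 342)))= 732662/14975095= 0.05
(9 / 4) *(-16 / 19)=-36 / 19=-1.89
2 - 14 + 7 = -5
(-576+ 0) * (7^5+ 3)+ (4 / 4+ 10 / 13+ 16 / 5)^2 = -40908711671 / 4225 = -9682535.31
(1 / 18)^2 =0.00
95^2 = 9025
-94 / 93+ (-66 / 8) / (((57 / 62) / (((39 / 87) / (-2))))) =205093 / 204972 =1.00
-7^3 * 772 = -264796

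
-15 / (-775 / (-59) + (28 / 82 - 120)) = 12095 / 85893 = 0.14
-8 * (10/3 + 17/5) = -808/15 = -53.87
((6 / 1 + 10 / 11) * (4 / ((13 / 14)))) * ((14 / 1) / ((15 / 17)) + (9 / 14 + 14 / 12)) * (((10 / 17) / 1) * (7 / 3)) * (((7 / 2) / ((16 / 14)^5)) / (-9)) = -453772193 / 3150576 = -144.03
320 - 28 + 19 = 311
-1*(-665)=665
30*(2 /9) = 20 /3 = 6.67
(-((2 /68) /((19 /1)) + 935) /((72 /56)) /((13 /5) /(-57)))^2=49657319772025 /195364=254178455.46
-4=-4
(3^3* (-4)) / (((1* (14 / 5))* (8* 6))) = -45 / 56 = -0.80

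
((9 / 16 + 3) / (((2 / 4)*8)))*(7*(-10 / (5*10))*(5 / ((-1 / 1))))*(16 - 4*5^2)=-8379 / 16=-523.69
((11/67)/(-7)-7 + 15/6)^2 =20.46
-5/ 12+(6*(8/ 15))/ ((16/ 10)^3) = 35/ 96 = 0.36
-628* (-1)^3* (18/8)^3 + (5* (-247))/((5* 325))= 2861021/400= 7152.55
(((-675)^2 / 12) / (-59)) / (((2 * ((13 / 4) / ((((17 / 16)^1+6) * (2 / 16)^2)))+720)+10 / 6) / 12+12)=-154456875 / 18492311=-8.35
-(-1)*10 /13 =10 /13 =0.77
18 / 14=9 / 7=1.29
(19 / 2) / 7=19 / 14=1.36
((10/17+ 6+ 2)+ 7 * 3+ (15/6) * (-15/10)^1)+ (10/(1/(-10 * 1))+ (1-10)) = -5655/68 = -83.16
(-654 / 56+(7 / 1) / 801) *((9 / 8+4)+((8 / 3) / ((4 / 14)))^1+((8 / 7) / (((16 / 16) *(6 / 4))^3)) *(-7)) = -97625663 / 692064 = -141.06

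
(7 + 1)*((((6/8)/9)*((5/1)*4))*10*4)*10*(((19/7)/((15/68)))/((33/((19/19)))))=4134400/2079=1988.65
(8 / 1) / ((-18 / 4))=-16 / 9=-1.78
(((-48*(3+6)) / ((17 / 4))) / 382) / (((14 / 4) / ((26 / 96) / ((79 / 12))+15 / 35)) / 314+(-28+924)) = -15659808 / 52732030057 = -0.00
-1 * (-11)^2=-121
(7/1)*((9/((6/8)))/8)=10.50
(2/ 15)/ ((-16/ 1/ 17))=-17/ 120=-0.14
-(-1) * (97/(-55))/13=-97/715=-0.14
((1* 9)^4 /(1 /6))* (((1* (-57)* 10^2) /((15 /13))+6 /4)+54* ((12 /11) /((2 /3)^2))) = -2081103273 /11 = -189191206.64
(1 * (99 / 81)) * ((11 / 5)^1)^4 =161051 / 5625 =28.63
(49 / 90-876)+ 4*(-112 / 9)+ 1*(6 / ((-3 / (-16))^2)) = -22637 / 30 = -754.57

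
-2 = -2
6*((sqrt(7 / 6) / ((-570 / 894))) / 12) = -149*sqrt(42) / 1140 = -0.85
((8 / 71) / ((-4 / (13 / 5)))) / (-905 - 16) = 0.00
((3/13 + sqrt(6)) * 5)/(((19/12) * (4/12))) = 540/247 + 180 * sqrt(6)/19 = 25.39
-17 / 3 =-5.67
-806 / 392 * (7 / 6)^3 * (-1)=3.27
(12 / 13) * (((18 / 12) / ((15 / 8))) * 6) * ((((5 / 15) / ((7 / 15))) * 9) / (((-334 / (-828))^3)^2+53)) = 13050797284904896512 / 24285922774483786507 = 0.54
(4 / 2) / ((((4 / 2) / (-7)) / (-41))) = 287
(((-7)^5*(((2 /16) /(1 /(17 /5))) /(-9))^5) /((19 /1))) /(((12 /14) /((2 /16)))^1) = 167044756193 /5514515251200000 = 0.00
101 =101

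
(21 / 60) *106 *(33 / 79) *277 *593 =2011047423 / 790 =2545629.65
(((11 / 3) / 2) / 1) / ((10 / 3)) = 11 / 20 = 0.55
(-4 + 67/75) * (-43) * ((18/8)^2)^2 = 21911553/6400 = 3423.68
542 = 542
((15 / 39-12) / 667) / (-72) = 151 / 624312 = 0.00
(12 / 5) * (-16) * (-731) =140352 / 5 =28070.40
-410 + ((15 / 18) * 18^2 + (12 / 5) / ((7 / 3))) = -138.97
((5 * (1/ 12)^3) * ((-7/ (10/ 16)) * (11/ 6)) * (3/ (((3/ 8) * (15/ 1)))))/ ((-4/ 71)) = 5467/ 9720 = 0.56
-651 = -651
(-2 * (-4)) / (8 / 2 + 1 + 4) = 8 / 9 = 0.89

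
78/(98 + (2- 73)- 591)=-13/94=-0.14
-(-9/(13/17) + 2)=127/13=9.77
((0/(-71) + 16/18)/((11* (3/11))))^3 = 512/19683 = 0.03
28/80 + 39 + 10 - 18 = 627/20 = 31.35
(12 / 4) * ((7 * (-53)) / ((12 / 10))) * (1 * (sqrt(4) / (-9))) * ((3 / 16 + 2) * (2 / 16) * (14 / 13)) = 454475 / 7488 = 60.69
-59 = -59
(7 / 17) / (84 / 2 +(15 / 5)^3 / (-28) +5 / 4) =49 / 5032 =0.01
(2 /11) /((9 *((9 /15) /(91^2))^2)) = 3428748050 /891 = 3848202.08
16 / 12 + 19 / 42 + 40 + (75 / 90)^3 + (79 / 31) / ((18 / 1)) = 42.51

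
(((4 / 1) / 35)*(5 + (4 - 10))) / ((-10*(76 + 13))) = 2 / 15575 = 0.00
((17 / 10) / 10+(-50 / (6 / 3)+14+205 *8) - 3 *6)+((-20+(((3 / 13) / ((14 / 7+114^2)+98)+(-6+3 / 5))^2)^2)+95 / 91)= 8977227028060257558391558247 / 3675412873866200696320000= 2442.51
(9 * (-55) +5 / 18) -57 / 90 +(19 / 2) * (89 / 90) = -87473 / 180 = -485.96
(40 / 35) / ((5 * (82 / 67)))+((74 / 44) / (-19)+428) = 256786169 / 599830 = 428.10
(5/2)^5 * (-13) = -40625/32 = -1269.53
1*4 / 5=4 / 5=0.80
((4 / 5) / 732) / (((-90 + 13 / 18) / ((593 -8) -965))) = 456 / 98027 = 0.00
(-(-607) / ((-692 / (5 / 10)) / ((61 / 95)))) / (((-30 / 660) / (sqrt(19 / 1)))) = 407297*sqrt(19) / 65740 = 27.01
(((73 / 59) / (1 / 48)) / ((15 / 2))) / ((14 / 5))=1168 / 413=2.83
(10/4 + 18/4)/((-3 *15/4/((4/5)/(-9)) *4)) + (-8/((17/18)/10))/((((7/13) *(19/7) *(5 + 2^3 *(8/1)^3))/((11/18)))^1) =4641148/894120525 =0.01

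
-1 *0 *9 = 0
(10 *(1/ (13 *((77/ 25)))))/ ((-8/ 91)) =-125/ 44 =-2.84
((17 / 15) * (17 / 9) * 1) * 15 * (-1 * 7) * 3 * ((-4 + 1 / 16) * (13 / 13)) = 42483 / 16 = 2655.19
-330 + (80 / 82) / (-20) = -330.05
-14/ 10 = -7/ 5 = -1.40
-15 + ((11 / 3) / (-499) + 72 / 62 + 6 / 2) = -503333 / 46407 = -10.85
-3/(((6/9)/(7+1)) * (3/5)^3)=-500/3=-166.67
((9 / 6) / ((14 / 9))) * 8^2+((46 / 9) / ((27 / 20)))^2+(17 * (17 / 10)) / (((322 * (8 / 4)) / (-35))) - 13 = 4675677529 / 76055112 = 61.48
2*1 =2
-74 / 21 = -3.52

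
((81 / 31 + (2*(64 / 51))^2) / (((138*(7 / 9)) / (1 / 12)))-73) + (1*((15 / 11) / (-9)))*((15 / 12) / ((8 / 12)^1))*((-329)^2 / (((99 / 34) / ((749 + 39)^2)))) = -11772007606181254177 / 1795168584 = -6557605626.07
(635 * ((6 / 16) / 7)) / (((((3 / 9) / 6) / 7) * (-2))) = -17145 / 8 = -2143.12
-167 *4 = -668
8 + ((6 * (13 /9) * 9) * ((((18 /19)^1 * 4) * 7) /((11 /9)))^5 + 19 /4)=599128305633538989411 /1595112880196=375602449.88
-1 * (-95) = 95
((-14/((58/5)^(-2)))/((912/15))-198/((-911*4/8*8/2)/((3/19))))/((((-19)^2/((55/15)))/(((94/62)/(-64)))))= 2771164979/371913636480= 0.01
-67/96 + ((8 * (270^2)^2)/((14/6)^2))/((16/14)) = 4591650239531/672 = 6832812856.44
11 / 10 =1.10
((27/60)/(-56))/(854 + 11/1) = -9/968800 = -0.00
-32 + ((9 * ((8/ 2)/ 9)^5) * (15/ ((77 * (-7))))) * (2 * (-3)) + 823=310818661/ 392931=791.03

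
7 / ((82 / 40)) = 140 / 41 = 3.41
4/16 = 1/4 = 0.25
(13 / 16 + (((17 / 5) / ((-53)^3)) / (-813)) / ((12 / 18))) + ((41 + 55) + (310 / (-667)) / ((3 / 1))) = 624266286751451 / 6458534373360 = 96.66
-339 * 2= -678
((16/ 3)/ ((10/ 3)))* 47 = 376/ 5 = 75.20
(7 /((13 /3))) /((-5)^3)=-21 /1625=-0.01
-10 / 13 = -0.77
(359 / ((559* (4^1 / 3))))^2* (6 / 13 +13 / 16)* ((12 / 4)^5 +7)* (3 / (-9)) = -24.63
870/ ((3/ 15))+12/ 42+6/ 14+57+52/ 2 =31036/ 7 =4433.71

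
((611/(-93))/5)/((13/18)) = -282/155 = -1.82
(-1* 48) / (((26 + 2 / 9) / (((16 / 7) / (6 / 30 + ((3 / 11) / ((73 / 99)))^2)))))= -23021280 / 1853131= -12.42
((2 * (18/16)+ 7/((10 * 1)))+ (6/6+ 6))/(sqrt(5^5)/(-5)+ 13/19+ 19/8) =-1149424 * sqrt(5)/2671775 - 703266/2671775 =-1.23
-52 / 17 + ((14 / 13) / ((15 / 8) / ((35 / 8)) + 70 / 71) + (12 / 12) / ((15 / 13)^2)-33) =-1207625878 / 34956675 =-34.55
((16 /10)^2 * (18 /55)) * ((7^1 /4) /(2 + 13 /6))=12096 /34375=0.35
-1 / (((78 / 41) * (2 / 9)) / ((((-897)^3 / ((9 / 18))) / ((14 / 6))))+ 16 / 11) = -225347647239 / 327778395830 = -0.69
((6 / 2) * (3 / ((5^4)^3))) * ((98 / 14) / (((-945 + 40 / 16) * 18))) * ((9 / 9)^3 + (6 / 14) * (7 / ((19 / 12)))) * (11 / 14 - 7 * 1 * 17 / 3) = 17963 / 10492675781250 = 0.00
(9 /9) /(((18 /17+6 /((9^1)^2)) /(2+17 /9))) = 357 /104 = 3.43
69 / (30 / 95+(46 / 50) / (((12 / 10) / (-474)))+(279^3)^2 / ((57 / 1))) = 0.00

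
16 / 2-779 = -771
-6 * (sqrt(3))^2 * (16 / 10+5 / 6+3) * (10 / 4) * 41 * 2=-20049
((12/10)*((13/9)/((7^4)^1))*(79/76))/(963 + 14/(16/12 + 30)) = 48269/61971586740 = 0.00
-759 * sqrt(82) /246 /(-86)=253 * sqrt(82) /7052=0.32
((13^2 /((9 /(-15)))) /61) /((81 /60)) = -16900 /4941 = -3.42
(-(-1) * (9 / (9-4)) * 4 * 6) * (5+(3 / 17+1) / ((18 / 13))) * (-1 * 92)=-395232 / 17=-23248.94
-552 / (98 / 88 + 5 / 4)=-3036 / 13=-233.54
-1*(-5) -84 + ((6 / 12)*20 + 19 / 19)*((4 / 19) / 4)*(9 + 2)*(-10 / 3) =-5713 / 57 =-100.23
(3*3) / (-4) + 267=1059 / 4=264.75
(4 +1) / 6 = 5 / 6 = 0.83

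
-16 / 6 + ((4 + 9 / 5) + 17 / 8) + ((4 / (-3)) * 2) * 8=-643 / 40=-16.08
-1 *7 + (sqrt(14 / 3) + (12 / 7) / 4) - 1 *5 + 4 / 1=-53 / 7 + sqrt(42) / 3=-5.41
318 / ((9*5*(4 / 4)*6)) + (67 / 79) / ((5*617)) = 2583982 / 2193435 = 1.18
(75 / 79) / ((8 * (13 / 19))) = 1425 / 8216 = 0.17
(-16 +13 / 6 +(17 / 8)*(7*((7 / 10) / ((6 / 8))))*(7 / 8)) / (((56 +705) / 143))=-115687 / 365280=-0.32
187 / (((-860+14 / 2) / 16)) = -3.51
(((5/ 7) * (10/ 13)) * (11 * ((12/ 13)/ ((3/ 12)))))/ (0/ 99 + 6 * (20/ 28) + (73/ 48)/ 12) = 15206400/ 3006679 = 5.06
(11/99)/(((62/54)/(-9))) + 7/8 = 1/248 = 0.00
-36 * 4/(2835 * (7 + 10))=-16/5355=-0.00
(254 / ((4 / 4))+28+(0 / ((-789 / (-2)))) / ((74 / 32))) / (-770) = -141 / 385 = -0.37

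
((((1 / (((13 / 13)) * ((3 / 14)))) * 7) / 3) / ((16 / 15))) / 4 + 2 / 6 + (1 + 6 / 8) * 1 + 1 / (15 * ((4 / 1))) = 4.65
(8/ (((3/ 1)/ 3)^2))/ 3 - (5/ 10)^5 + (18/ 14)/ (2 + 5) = 2.82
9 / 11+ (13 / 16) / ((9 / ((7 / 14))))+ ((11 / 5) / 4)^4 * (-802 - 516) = -948355981 / 7920000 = -119.74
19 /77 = 0.25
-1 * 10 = -10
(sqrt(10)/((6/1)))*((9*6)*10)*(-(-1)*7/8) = 315*sqrt(10)/4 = 249.03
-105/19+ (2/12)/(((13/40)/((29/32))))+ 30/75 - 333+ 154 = -5443729/29640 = -183.66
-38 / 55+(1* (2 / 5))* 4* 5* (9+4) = 5682 / 55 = 103.31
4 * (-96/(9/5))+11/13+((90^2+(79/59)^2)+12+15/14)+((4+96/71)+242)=1099760696987/134944446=8149.73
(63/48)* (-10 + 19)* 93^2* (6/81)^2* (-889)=-5980303/12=-498358.58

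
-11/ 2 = -5.50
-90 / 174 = -15 / 29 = -0.52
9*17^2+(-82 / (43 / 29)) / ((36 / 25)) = 1983449 / 774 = 2562.60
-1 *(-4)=4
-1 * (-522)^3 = 142236648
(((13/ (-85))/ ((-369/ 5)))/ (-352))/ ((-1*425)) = 13/ 938440800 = 0.00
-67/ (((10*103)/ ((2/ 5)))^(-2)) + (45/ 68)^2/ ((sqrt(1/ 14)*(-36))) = -444251875 - 225*sqrt(14)/ 18496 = -444251875.05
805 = 805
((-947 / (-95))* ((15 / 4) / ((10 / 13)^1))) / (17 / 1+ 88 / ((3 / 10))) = 110799 / 707560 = 0.16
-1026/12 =-171/2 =-85.50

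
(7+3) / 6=5 / 3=1.67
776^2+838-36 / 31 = 18693398 / 31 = 603012.84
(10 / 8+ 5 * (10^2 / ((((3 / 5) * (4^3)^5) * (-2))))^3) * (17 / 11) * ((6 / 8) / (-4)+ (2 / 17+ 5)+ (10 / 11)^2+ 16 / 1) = 3739629426822060758356015130098835 / 88975702383597421878099654475776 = 42.03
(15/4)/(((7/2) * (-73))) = -15/1022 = -0.01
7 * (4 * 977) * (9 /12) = 20517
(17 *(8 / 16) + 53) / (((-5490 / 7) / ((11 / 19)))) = -3157 / 69540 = -0.05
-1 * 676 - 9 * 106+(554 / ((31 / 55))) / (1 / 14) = 376050 / 31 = 12130.65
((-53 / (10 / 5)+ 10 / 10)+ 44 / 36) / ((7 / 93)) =-322.55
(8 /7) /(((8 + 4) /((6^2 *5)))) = 120 /7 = 17.14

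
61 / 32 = 1.91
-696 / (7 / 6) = -4176 / 7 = -596.57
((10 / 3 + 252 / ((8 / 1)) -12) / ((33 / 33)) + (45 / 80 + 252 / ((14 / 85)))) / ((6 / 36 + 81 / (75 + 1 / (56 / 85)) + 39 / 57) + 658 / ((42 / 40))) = 6070546645 / 2456425192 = 2.47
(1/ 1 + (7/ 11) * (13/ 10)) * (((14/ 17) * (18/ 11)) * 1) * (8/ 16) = 1.23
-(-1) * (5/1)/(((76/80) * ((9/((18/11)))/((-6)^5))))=-1555200/209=-7441.15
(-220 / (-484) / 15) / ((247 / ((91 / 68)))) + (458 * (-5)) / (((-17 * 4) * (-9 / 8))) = -225227 / 7524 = -29.93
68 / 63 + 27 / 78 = 2335 / 1638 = 1.43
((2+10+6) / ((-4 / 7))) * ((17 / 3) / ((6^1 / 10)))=-595 / 2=-297.50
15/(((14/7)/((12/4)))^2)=135/4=33.75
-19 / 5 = -3.80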